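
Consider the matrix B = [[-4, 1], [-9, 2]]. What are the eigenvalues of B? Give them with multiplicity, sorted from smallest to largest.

-1, -1

Characteristic polynomial: p(s) = s^2 + 2s + 1 = (s + 1)^2.
Roots (with multiplicity): -1, -1.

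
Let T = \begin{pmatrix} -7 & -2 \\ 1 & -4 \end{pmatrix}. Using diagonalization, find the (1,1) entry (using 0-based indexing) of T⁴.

Characteristic polynomial: λ^2 + 11λ + 30 = (λ + 5)(λ + 6), so the eigenvalues are -6, -5.
λ=-5: eigenvector (-1, 1).
λ=-6: eigenvector (-2, 1).
P = [[-1, -2], [1, 1]], D = diag(-5, -6), P⁻¹ = [[1, 2], [-1, -1]].
T⁴ = P·diag(625, 1296)·P⁻¹ = [[1967, 1342], [-671, -46]].
The requested entry is -46.

-46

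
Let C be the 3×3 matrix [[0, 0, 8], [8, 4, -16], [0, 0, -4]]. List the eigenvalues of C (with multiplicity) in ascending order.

-4, 0, 4

Characteristic polynomial: p(μ) = μ^3 - 16μ = μ(μ - 4)(μ + 4).
Roots (with multiplicity): -4, 0, 4.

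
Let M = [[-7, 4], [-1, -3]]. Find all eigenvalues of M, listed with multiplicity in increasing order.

-5, -5

Characteristic polynomial: p(s) = s^2 + 10s + 25 = (s + 5)^2.
Roots (with multiplicity): -5, -5.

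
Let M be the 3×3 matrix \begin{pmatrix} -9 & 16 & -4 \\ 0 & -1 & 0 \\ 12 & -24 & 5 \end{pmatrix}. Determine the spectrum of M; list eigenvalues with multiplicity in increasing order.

-3, -1, -1

Characteristic polynomial: p(μ) = μ^3 + 5μ^2 + 7μ + 3 = (μ + 1)^2(μ + 3).
Roots (with multiplicity): -3, -1, -1.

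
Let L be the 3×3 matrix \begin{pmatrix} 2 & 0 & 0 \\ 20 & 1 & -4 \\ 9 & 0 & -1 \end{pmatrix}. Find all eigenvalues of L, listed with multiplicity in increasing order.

Characteristic polynomial: p(t) = t^3 - 2t^2 - t + 2 = (t - 2)(t - 1)(t + 1).
Roots (with multiplicity): -1, 1, 2.

-1, 1, 2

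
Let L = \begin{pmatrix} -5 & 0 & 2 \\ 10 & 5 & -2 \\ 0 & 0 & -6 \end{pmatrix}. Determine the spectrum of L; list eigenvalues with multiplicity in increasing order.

-6, -5, 5

Characteristic polynomial: p(λ) = λ^3 + 6λ^2 - 25λ - 150 = (λ - 5)(λ + 5)(λ + 6).
Roots (with multiplicity): -6, -5, 5.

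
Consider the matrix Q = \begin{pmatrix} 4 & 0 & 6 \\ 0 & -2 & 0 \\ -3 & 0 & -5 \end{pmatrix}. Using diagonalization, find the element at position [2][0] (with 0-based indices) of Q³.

Characteristic polynomial: t^3 + 3t^2 - 4 = (t - 1)(t + 2)^2, so the eigenvalues are -2, -2, 1.
t=-2: eigenvector (-1, -1, 1).
t=-2: eigenvector (0, 1, 0).
t=1: eigenvector (-2, 0, 1).
P = [[-1, 0, -2], [-1, 1, 0], [1, 0, 1]], D = diag(-2, -2, 1), P⁻¹ = [[1, 0, 2], [1, 1, 2], [-1, 0, -1]].
Q³ = P·diag(-8, -8, 1)·P⁻¹ = [[10, 0, 18], [0, -8, 0], [-9, 0, -17]].
The requested entry is -9.

-9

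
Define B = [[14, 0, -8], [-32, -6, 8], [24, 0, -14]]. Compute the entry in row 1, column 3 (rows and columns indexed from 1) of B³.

-32

Characteristic polynomial: t^3 + 6t^2 - 4t - 24 = (t - 2)(t + 2)(t + 6), so the eigenvalues are -6, -2, 2.
t=-2: eigenvector (1, -4, 2).
t=2: eigenvector (-2, 5, -3).
t=-6: eigenvector (0, 1, 0).
P = [[1, -2, 0], [-4, 5, 1], [2, -3, 0]], D = diag(-2, 2, -6), P⁻¹ = [[-3, 0, 2], [-2, 0, 1], [-2, 1, 3]].
B³ = P·diag(-8, 8, -216)·P⁻¹ = [[56, 0, -32], [256, -216, -544], [96, 0, -56]].
The requested entry is -32.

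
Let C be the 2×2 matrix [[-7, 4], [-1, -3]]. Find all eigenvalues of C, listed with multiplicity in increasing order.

Characteristic polynomial: p(μ) = μ^2 + 10μ + 25 = (μ + 5)^2.
Roots (with multiplicity): -5, -5.

-5, -5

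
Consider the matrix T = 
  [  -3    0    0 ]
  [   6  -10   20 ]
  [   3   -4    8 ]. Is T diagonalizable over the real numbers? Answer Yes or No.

Characteristic polynomial: p(r) = r^3 + 5r^2 + 6r = r(r + 2)(r + 3).
All 3 eigenvalues are distinct, so T is diagonalizable.

Yes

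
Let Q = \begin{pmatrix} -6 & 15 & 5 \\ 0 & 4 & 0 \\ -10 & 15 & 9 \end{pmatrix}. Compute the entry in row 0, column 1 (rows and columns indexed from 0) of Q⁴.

Characteristic polynomial: t^3 - 7t^2 + 8t + 16 = (t - 4)^2(t + 1), so the eigenvalues are -1, 4, 4.
t=4: eigenvector (0, 1, -3).
t=4: eigenvector (1, 0, 2).
t=-1: eigenvector (-1, 0, -1).
P = [[0, 1, -1], [1, 0, 0], [-3, 2, -1]], D = diag(4, 4, -1), P⁻¹ = [[0, 1, 0], [-1, 3, 1], [-2, 3, 1]].
Q⁴ = P·diag(256, 256, 1)·P⁻¹ = [[-254, 765, 255], [0, 256, 0], [-510, 765, 511]].
The requested entry is 765.

765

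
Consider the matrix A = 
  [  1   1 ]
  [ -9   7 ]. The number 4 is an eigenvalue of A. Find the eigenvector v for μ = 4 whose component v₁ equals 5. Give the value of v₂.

A − 4I = [[-3, 1], [-9, 3]].
Solving (A − 4I)v = 0 gives the eigenspace spanned by (5, 15).
With v₁ = 5, v = (5, 15), so v₂ = 15.

15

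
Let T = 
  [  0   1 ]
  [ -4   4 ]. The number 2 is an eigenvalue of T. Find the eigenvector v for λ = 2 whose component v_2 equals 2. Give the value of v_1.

T − 2I = [[-2, 1], [-4, 2]].
Solving (T − 2I)v = 0 gives the eigenspace spanned by (1, 2).
With v_2 = 2, v = (1, 2), so v_1 = 1.

1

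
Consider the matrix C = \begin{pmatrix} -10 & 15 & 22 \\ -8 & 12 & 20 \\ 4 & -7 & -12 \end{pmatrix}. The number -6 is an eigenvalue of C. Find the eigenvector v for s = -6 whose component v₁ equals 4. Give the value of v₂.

4

C + 6I = [[-4, 15, 22], [-8, 18, 20], [4, -7, -6]].
Solving (C + 6I)v = 0 gives the eigenspace spanned by (4, 4, -2).
With v₁ = 4, v = (4, 4, -2), so v₂ = 4.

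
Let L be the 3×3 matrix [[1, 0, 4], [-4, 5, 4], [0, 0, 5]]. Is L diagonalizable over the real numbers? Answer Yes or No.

Characteristic polynomial: p(λ) = λ^3 - 11λ^2 + 35λ - 25 = (λ - 5)^2(λ - 1).
λ = 5 has algebraic multiplicity 2; rank(L − 5I) = 1, so geometric multiplicity = 2.
Every eigenvalue has geometric = algebraic multiplicity, so L is diagonalizable.

Yes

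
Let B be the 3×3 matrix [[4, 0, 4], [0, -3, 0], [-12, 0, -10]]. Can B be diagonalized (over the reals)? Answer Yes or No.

Characteristic polynomial: p(s) = s^3 + 9s^2 + 26s + 24 = (s + 2)(s + 3)(s + 4).
All 3 eigenvalues are distinct, so B is diagonalizable.

Yes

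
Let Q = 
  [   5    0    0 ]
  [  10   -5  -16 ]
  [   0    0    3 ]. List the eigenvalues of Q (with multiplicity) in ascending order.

-5, 3, 5

Characteristic polynomial: p(μ) = μ^3 - 3μ^2 - 25μ + 75 = (μ - 5)(μ - 3)(μ + 5).
Roots (with multiplicity): -5, 3, 5.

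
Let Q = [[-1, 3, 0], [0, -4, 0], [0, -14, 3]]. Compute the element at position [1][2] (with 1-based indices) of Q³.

63

Characteristic polynomial: s^3 + 2s^2 - 11s - 12 = (s - 3)(s + 1)(s + 4), so the eigenvalues are -4, -1, 3.
s=-1: eigenvector (1, 0, 0).
s=3: eigenvector (0, 0, 1).
s=-4: eigenvector (-1, 1, 2).
P = [[1, 0, -1], [0, 0, 1], [0, 1, 2]], D = diag(-1, 3, -4), P⁻¹ = [[1, 1, 0], [0, -2, 1], [0, 1, 0]].
Q³ = P·diag(-1, 27, -64)·P⁻¹ = [[-1, 63, 0], [0, -64, 0], [0, -182, 27]].
The requested entry is 63.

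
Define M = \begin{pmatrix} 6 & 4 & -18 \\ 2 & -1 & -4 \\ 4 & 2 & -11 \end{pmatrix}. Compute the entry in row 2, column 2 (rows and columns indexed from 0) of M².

41

Characteristic polynomial: r^3 + 6r^2 + 11r + 6 = (r + 1)(r + 2)(r + 3), so the eigenvalues are -3, -2, -1.
r=-3: eigenvector (2, 0, 1).
r=-1: eigenvector (2, 1, 1).
r=-2: eigenvector (1, -2, 0).
P = [[2, 2, 1], [0, 1, -2], [1, 1, 0]], D = diag(-3, -1, -2), P⁻¹ = [[-2, -1, 5], [2, 1, -4], [1, 0, -2]].
M² = P·diag(9, 1, 4)·P⁻¹ = [[-28, -16, 74], [-6, 1, 12], [-16, -8, 41]].
The requested entry is 41.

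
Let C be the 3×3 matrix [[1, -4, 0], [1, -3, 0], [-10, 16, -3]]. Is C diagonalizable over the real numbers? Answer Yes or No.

Characteristic polynomial: p(t) = t^3 + 5t^2 + 7t + 3 = (t + 1)^2(t + 3).
t = -1 has algebraic multiplicity 2; rank(C + 1I) = 2, so geometric multiplicity = 1.
Geometric multiplicity < algebraic multiplicity, so C is not diagonalizable.

No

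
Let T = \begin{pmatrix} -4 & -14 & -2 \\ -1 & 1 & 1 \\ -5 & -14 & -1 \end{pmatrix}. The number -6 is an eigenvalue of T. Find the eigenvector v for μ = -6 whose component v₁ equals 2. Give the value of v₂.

T + 6I = [[2, -14, -2], [-1, 7, 1], [-5, -14, 5]].
Solving (T + 6I)v = 0 gives the eigenspace spanned by (2, 0, 2).
With v₁ = 2, v = (2, 0, 2), so v₂ = 0.

0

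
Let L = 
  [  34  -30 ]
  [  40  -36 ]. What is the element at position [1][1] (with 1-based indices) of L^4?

-2864

Characteristic polynomial: t^2 + 2t - 24 = (t - 4)(t + 6), so the eigenvalues are -6, 4.
t=4: eigenvector (1, 1).
t=-6: eigenvector (3, 4).
P = [[1, 3], [1, 4]], D = diag(4, -6), P⁻¹ = [[4, -3], [-1, 1]].
L⁴ = P·diag(256, 1296)·P⁻¹ = [[-2864, 3120], [-4160, 4416]].
The requested entry is -2864.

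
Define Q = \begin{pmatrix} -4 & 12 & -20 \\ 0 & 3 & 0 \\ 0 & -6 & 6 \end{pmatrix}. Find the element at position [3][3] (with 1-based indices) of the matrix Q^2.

Characteristic polynomial: s^3 - 5s^2 - 18s + 72 = (s - 6)(s - 3)(s + 4), so the eigenvalues are -4, 3, 6.
s=6: eigenvector (-2, 0, 1).
s=3: eigenvector (-4, 1, 2).
s=-4: eigenvector (1, 0, 0).
P = [[-2, -4, 1], [0, 1, 0], [1, 2, 0]], D = diag(6, 3, -4), P⁻¹ = [[0, -2, 1], [0, 1, 0], [1, 0, 2]].
Q² = P·diag(36, 9, 16)·P⁻¹ = [[16, 108, -40], [0, 9, 0], [0, -54, 36]].
The requested entry is 36.

36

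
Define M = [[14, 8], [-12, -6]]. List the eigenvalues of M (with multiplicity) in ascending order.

2, 6

Characteristic polynomial: p(t) = t^2 - 8t + 12 = (t - 6)(t - 2).
Roots (with multiplicity): 2, 6.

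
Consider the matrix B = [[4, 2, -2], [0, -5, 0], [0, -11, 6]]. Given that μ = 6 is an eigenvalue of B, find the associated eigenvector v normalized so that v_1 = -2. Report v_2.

B − 6I = [[-2, 2, -2], [0, -11, 0], [0, -11, 0]].
Solving (B − 6I)v = 0 gives the eigenspace spanned by (-2, 0, 2).
With v_1 = -2, v = (-2, 0, 2), so v_2 = 0.

0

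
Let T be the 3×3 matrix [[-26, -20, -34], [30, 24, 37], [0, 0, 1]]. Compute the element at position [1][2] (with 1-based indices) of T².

40

Characteristic polynomial: s^3 + s^2 - 26s + 24 = (s - 4)(s - 1)(s + 6), so the eigenvalues are -6, 1, 4.
s=-6: eigenvector (1, -1, 0).
s=1: eigenvector (-2, 1, 1).
s=4: eigenvector (-2, 3, 0).
P = [[1, -2, -2], [-1, 1, 3], [0, 1, 0]], D = diag(-6, 1, 4), P⁻¹ = [[3, 2, 4], [0, 0, 1], [1, 1, 1]].
T² = P·diag(36, 1, 16)·P⁻¹ = [[76, 40, 110], [-60, -24, -95], [0, 0, 1]].
The requested entry is 40.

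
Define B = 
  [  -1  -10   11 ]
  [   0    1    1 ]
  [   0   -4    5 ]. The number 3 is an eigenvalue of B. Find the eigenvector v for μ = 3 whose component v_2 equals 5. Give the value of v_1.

B − 3I = [[-4, -10, 11], [0, -2, 1], [0, -4, 2]].
Solving (B − 3I)v = 0 gives the eigenspace spanned by (15, 5, 10).
With v_2 = 5, v = (15, 5, 10), so v_1 = 15.

15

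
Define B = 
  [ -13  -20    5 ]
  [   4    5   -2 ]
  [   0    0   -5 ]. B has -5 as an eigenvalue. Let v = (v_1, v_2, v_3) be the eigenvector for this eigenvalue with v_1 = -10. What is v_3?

B + 5I = [[-8, -20, 5], [4, 10, -2], [0, 0, 0]].
Solving (B + 5I)v = 0 gives the eigenspace spanned by (-10, 4, 0).
With v_1 = -10, v = (-10, 4, 0), so v_3 = 0.

0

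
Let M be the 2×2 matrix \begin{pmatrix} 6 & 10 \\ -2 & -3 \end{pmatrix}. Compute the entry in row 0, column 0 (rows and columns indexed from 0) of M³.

36

Characteristic polynomial: μ^2 - 3μ + 2 = (μ - 2)(μ - 1), so the eigenvalues are 1, 2.
μ=1: eigenvector (-2, 1).
μ=2: eigenvector (5, -2).
P = [[-2, 5], [1, -2]], D = diag(1, 2), P⁻¹ = [[2, 5], [1, 2]].
M³ = P·diag(1, 8)·P⁻¹ = [[36, 70], [-14, -27]].
The requested entry is 36.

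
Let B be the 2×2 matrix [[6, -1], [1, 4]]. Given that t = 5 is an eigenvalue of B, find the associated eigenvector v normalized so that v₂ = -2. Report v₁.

B − 5I = [[1, -1], [1, -1]].
Solving (B − 5I)v = 0 gives the eigenspace spanned by (-2, -2).
With v₂ = -2, v = (-2, -2), so v₁ = -2.

-2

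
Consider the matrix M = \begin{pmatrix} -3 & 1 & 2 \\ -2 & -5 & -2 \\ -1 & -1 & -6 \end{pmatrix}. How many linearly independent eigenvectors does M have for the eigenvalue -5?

M + 5I = [[2, 1, 2], [-2, 0, -2], [-1, -1, -1]].
This matrix has rank 2, so its null space has dimension 3 − 2 = 1.

1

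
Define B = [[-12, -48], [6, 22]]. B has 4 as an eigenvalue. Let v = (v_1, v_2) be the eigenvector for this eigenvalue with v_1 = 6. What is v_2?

-2

B − 4I = [[-16, -48], [6, 18]].
Solving (B − 4I)v = 0 gives the eigenspace spanned by (6, -2).
With v_1 = 6, v = (6, -2), so v_2 = -2.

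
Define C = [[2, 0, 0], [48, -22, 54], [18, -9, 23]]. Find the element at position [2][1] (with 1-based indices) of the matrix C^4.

996

Characteristic polynomial: t^3 - 3t^2 - 18t + 40 = (t - 5)(t - 2)(t + 4), so the eigenvalues are -4, 2, 5.
t=2: eigenvector (1, 2, 0).
t=-4: eigenvector (0, 3, 1).
t=5: eigenvector (0, 2, 1).
P = [[1, 0, 0], [2, 3, 2], [0, 1, 1]], D = diag(2, -4, 5), P⁻¹ = [[1, 0, 0], [-2, 1, -2], [2, -1, 3]].
C⁴ = P·diag(16, 256, 625)·P⁻¹ = [[16, 0, 0], [996, -482, 2214], [738, -369, 1363]].
The requested entry is 996.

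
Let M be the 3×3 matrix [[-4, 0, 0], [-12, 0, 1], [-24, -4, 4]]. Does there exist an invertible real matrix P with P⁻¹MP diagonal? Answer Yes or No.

No

Characteristic polynomial: p(t) = t^3 - 12t + 16 = (t - 2)^2(t + 4).
t = 2 has algebraic multiplicity 2; rank(M − 2I) = 2, so geometric multiplicity = 1.
Geometric multiplicity < algebraic multiplicity, so M is not diagonalizable.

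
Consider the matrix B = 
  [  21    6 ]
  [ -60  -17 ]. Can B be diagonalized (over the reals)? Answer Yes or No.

Yes

Characteristic polynomial: p(λ) = λ^2 - 4λ + 3 = (λ - 3)(λ - 1).
All 2 eigenvalues are distinct, so B is diagonalizable.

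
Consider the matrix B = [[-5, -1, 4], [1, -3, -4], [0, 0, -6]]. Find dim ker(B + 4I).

1

B + 4I = [[-1, -1, 4], [1, 1, -4], [0, 0, -2]].
This matrix has rank 2, so its null space has dimension 3 − 2 = 1.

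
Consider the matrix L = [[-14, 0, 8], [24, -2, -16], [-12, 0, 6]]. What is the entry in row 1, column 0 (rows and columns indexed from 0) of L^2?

-192

Characteristic polynomial: s^3 + 10s^2 + 28s + 24 = (s + 2)^2(s + 6), so the eigenvalues are -6, -2, -2.
s=-6: eigenvector (1, -2, 1).
s=-2: eigenvector (-2, 5, -3).
s=-2: eigenvector (2, -4, 3).
P = [[1, -2, 2], [-2, 5, -4], [1, -3, 3]], D = diag(-6, -2, -2), P⁻¹ = [[3, 0, -2], [2, 1, 0], [1, 1, 1]].
L² = P·diag(36, 4, 4)·P⁻¹ = [[100, 0, -64], [-192, 4, 128], [96, 0, -60]].
The requested entry is -192.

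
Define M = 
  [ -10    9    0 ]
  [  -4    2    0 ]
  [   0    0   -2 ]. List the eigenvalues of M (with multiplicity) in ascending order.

-4, -4, -2

Characteristic polynomial: p(λ) = λ^3 + 10λ^2 + 32λ + 32 = (λ + 2)(λ + 4)^2.
Roots (with multiplicity): -4, -4, -2.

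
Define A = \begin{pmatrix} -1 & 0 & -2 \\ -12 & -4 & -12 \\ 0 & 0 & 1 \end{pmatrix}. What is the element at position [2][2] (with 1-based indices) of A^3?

Characteristic polynomial: μ^3 + 4μ^2 - μ - 4 = (μ - 1)(μ + 1)(μ + 4), so the eigenvalues are -4, -1, 1.
μ=-4: eigenvector (0, 1, 0).
μ=-1: eigenvector (1, -4, 0).
μ=1: eigenvector (-1, 0, 1).
P = [[0, 1, -1], [1, -4, 0], [0, 0, 1]], D = diag(-4, -1, 1), P⁻¹ = [[4, 1, 4], [1, 0, 1], [0, 0, 1]].
A³ = P·diag(-64, -1, 1)·P⁻¹ = [[-1, 0, -2], [-252, -64, -252], [0, 0, 1]].
The requested entry is -64.

-64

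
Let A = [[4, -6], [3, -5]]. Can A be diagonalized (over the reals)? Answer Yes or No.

Characteristic polynomial: p(r) = r^2 + r - 2 = (r - 1)(r + 2).
All 2 eigenvalues are distinct, so A is diagonalizable.

Yes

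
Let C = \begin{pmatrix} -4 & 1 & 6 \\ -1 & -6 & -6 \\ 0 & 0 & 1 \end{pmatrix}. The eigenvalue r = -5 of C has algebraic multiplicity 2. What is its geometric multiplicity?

1

C + 5I = [[1, 1, 6], [-1, -1, -6], [0, 0, 6]].
This matrix has rank 2, so its null space has dimension 3 − 2 = 1.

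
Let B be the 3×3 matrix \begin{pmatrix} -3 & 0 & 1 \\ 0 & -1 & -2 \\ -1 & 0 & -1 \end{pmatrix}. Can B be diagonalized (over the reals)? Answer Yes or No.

Characteristic polynomial: p(μ) = μ^3 + 5μ^2 + 8μ + 4 = (μ + 1)(μ + 2)^2.
μ = -2 has algebraic multiplicity 2; rank(B + 2I) = 2, so geometric multiplicity = 1.
Geometric multiplicity < algebraic multiplicity, so B is not diagonalizable.

No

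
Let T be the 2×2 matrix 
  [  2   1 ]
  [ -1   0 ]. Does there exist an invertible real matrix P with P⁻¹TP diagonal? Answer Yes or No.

No

Characteristic polynomial: p(r) = r^2 - 2r + 1 = (r - 1)^2.
r = 1 has algebraic multiplicity 2; rank(T − 1I) = 1, so geometric multiplicity = 1.
Geometric multiplicity < algebraic multiplicity, so T is not diagonalizable.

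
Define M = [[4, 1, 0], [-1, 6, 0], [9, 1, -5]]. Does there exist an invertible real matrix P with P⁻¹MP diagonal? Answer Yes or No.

No

Characteristic polynomial: p(μ) = μ^3 - 5μ^2 - 25μ + 125 = (μ - 5)^2(μ + 5).
μ = 5 has algebraic multiplicity 2; rank(M − 5I) = 2, so geometric multiplicity = 1.
Geometric multiplicity < algebraic multiplicity, so M is not diagonalizable.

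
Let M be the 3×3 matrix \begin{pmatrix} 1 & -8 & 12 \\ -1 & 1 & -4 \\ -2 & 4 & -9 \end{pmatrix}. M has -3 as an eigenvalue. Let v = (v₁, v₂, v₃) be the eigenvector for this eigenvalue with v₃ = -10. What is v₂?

M + 3I = [[4, -8, 12], [-1, 4, -4], [-2, 4, -6]].
Solving (M + 3I)v = 0 gives the eigenspace spanned by (20, -5, -10).
With v₃ = -10, v = (20, -5, -10), so v₂ = -5.

-5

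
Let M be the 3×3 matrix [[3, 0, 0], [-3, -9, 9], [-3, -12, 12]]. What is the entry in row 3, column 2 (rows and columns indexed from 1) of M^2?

Characteristic polynomial: t^3 - 6t^2 + 9t = t(t - 3)^2, so the eigenvalues are 0, 3, 3.
t=3: eigenvector (1, -1, -1).
t=0: eigenvector (0, 1, 1).
t=3: eigenvector (1, 2, 3).
P = [[1, 0, 1], [-1, 1, 2], [-1, 1, 3]], D = diag(3, 0, 3), P⁻¹ = [[1, 1, -1], [1, 4, -3], [0, -1, 1]].
M² = P·diag(9, 0, 9)·P⁻¹ = [[9, 0, 0], [-9, -27, 27], [-9, -36, 36]].
The requested entry is -36.

-36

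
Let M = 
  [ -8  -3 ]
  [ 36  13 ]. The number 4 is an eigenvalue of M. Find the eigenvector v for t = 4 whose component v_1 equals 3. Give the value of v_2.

M − 4I = [[-12, -3], [36, 9]].
Solving (M − 4I)v = 0 gives the eigenspace spanned by (3, -12).
With v_1 = 3, v = (3, -12), so v_2 = -12.

-12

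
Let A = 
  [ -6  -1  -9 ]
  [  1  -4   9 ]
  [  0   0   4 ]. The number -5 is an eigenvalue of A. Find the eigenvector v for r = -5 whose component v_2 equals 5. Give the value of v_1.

-5

A + 5I = [[-1, -1, -9], [1, 1, 9], [0, 0, 9]].
Solving (A + 5I)v = 0 gives the eigenspace spanned by (-5, 5, 0).
With v_2 = 5, v = (-5, 5, 0), so v_1 = -5.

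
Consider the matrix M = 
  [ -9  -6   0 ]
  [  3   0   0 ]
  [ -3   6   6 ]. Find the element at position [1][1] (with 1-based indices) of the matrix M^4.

Characteristic polynomial: μ^3 + 3μ^2 - 36μ - 108 = (μ - 6)(μ + 3)(μ + 6), so the eigenvalues are -6, -3, 6.
μ=-3: eigenvector (-1, 1, -1).
μ=-6: eigenvector (-2, 1, -1).
μ=6: eigenvector (0, 0, 1).
P = [[-1, -2, 0], [1, 1, 0], [-1, -1, 1]], D = diag(-3, -6, 6), P⁻¹ = [[1, 2, 0], [-1, -1, 0], [0, 1, 1]].
M⁴ = P·diag(81, 1296, 1296)·P⁻¹ = [[2511, 2430, 0], [-1215, -1134, 0], [1215, 2430, 1296]].
The requested entry is 2511.

2511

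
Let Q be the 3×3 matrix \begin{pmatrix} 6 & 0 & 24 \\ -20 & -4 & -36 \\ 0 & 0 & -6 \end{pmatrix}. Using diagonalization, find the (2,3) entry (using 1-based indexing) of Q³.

Characteristic polynomial: s^3 + 4s^2 - 36s - 144 = (s - 6)(s + 4)(s + 6), so the eigenvalues are -6, -4, 6.
s=-4: eigenvector (0, 1, 0).
s=6: eigenvector (1, -2, 0).
s=-6: eigenvector (-2, -2, 1).
P = [[0, 1, -2], [1, -2, -2], [0, 0, 1]], D = diag(-4, 6, -6), P⁻¹ = [[2, 1, 6], [1, 0, 2], [0, 0, 1]].
Q³ = P·diag(-64, 216, -216)·P⁻¹ = [[216, 0, 864], [-560, -64, -816], [0, 0, -216]].
The requested entry is -816.

-816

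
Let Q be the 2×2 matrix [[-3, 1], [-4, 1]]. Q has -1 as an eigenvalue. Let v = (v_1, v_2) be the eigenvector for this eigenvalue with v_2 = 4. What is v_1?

2

Q + 1I = [[-2, 1], [-4, 2]].
Solving (Q + 1I)v = 0 gives the eigenspace spanned by (2, 4).
With v_2 = 4, v = (2, 4), so v_1 = 2.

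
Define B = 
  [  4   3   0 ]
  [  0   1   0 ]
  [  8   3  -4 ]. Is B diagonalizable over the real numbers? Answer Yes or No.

Yes

Characteristic polynomial: p(μ) = μ^3 - μ^2 - 16μ + 16 = (μ - 4)(μ - 1)(μ + 4).
All 3 eigenvalues are distinct, so B is diagonalizable.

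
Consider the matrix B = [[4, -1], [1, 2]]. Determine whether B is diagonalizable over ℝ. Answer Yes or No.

Characteristic polynomial: p(μ) = μ^2 - 6μ + 9 = (μ - 3)^2.
μ = 3 has algebraic multiplicity 2; rank(B − 3I) = 1, so geometric multiplicity = 1.
Geometric multiplicity < algebraic multiplicity, so B is not diagonalizable.

No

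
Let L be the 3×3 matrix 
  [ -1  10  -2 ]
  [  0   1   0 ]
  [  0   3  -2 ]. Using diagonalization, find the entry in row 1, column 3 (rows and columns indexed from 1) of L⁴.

Characteristic polynomial: μ^3 + 2μ^2 - μ - 2 = (μ - 1)(μ + 1)(μ + 2), so the eigenvalues are -2, -1, 1.
μ=-1: eigenvector (1, 0, 0).
μ=1: eigenvector (4, 1, 1).
μ=-2: eigenvector (2, 0, 1).
P = [[1, 4, 2], [0, 1, 0], [0, 1, 1]], D = diag(-1, 1, -2), P⁻¹ = [[1, -2, -2], [0, 1, 0], [0, -1, 1]].
L⁴ = P·diag(1, 1, 16)·P⁻¹ = [[1, -30, 30], [0, 1, 0], [0, -15, 16]].
The requested entry is 30.

30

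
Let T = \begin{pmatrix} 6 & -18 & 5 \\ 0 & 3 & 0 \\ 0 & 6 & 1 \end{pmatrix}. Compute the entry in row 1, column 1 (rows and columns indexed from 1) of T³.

216

Characteristic polynomial: s^3 - 10s^2 + 27s - 18 = (s - 6)(s - 3)(s - 1), so the eigenvalues are 1, 3, 6.
s=1: eigenvector (-1, 0, 1).
s=3: eigenvector (1, 1, 3).
s=6: eigenvector (1, 0, 0).
P = [[-1, 1, 1], [0, 1, 0], [1, 3, 0]], D = diag(1, 3, 6), P⁻¹ = [[0, -3, 1], [0, 1, 0], [1, -4, 1]].
T³ = P·diag(1, 27, 216)·P⁻¹ = [[216, -834, 215], [0, 27, 0], [0, 78, 1]].
The requested entry is 216.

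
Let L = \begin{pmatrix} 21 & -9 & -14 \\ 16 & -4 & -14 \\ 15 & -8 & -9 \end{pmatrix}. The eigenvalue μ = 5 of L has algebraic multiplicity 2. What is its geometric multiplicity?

1

L − 5I = [[16, -9, -14], [16, -9, -14], [15, -8, -14]].
This matrix has rank 2, so its null space has dimension 3 − 2 = 1.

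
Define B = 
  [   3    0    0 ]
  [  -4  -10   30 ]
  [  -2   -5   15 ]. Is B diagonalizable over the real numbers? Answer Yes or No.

Yes

Characteristic polynomial: p(t) = t^3 - 8t^2 + 15t = t(t - 5)(t - 3).
All 3 eigenvalues are distinct, so B is diagonalizable.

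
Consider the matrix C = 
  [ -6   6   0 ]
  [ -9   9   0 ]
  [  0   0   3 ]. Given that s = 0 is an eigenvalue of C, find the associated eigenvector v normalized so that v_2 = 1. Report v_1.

1

C = [[-6, 6, 0], [-9, 9, 0], [0, 0, 3]].
Solving (C)v = 0 gives the eigenspace spanned by (1, 1, 0).
With v_2 = 1, v = (1, 1, 0), so v_1 = 1.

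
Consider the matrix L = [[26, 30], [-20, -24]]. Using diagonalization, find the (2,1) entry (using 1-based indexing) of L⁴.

Characteristic polynomial: r^2 - 2r - 24 = (r - 6)(r + 4), so the eigenvalues are -4, 6.
r=6: eigenvector (3, -2).
r=-4: eigenvector (1, -1).
P = [[3, 1], [-2, -1]], D = diag(6, -4), P⁻¹ = [[1, 1], [-2, -3]].
L⁴ = P·diag(1296, 256)·P⁻¹ = [[3376, 3120], [-2080, -1824]].
The requested entry is -2080.

-2080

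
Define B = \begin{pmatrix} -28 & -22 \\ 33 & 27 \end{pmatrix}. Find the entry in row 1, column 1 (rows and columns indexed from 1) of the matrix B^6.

108718

Characteristic polynomial: μ^2 + μ - 30 = (μ - 5)(μ + 6), so the eigenvalues are -6, 5.
μ=5: eigenvector (-2, 3).
μ=-6: eigenvector (-1, 1).
P = [[-2, -1], [3, 1]], D = diag(5, -6), P⁻¹ = [[1, 1], [-3, -2]].
B⁶ = P·diag(15625, 46656)·P⁻¹ = [[108718, 62062], [-93093, -46437]].
The requested entry is 108718.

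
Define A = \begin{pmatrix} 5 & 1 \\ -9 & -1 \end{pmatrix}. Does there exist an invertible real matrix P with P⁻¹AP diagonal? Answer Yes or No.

No

Characteristic polynomial: p(t) = t^2 - 4t + 4 = (t - 2)^2.
t = 2 has algebraic multiplicity 2; rank(A − 2I) = 1, so geometric multiplicity = 1.
Geometric multiplicity < algebraic multiplicity, so A is not diagonalizable.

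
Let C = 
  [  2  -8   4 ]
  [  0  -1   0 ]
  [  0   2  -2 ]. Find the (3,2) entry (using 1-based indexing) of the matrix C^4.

-30

Characteristic polynomial: t^3 + t^2 - 4t - 4 = (t - 2)(t + 1)(t + 2), so the eigenvalues are -2, -1, 2.
t=2: eigenvector (1, 0, 0).
t=-1: eigenvector (0, 1, 2).
t=-2: eigenvector (-1, 0, 1).
P = [[1, 0, -1], [0, 1, 0], [0, 2, 1]], D = diag(2, -1, -2), P⁻¹ = [[1, -2, 1], [0, 1, 0], [0, -2, 1]].
C⁴ = P·diag(16, 1, 16)·P⁻¹ = [[16, 0, 0], [0, 1, 0], [0, -30, 16]].
The requested entry is -30.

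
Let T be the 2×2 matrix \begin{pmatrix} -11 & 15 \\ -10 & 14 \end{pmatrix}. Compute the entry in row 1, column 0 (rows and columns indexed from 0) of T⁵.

-2050

Characteristic polynomial: s^2 - 3s - 4 = (s - 4)(s + 1), so the eigenvalues are -1, 4.
s=4: eigenvector (1, 1).
s=-1: eigenvector (-3, -2).
P = [[1, -3], [1, -2]], D = diag(4, -1), P⁻¹ = [[-2, 3], [-1, 1]].
T⁵ = P·diag(1024, -1)·P⁻¹ = [[-2051, 3075], [-2050, 3074]].
The requested entry is -2050.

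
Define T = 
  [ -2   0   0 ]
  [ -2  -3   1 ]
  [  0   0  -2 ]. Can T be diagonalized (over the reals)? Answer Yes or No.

Yes

Characteristic polynomial: p(μ) = μ^3 + 7μ^2 + 16μ + 12 = (μ + 2)^2(μ + 3).
μ = -2 has algebraic multiplicity 2; rank(T + 2I) = 1, so geometric multiplicity = 2.
Every eigenvalue has geometric = algebraic multiplicity, so T is diagonalizable.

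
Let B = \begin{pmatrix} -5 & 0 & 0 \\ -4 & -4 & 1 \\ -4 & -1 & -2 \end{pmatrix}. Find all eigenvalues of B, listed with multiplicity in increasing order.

-5, -3, -3

Characteristic polynomial: p(μ) = μ^3 + 11μ^2 + 39μ + 45 = (μ + 3)^2(μ + 5).
Roots (with multiplicity): -5, -3, -3.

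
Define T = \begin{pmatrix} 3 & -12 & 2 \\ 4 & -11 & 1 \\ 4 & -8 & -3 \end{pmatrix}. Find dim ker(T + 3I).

T + 3I = [[6, -12, 2], [4, -8, 1], [4, -8, 0]].
This matrix has rank 2, so its null space has dimension 3 − 2 = 1.

1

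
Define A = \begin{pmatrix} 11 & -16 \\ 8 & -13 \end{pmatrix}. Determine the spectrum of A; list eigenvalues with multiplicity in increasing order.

Characteristic polynomial: p(r) = r^2 + 2r - 15 = (r - 3)(r + 5).
Roots (with multiplicity): -5, 3.

-5, 3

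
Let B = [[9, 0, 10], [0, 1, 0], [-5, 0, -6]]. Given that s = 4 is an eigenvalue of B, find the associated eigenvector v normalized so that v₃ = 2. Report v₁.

-4

B − 4I = [[5, 0, 10], [0, -3, 0], [-5, 0, -10]].
Solving (B − 4I)v = 0 gives the eigenspace spanned by (-4, 0, 2).
With v₃ = 2, v = (-4, 0, 2), so v₁ = -4.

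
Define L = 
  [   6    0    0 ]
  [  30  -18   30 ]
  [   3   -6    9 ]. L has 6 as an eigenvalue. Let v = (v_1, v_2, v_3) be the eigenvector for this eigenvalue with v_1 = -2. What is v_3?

2

L − 6I = [[0, 0, 0], [30, -24, 30], [3, -6, 3]].
Solving (L − 6I)v = 0 gives the eigenspace spanned by (-2, 0, 2).
With v_1 = -2, v = (-2, 0, 2), so v_3 = 2.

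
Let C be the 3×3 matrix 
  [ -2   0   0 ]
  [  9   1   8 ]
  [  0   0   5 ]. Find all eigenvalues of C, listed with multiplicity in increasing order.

Characteristic polynomial: p(μ) = μ^3 - 4μ^2 - 7μ + 10 = (μ - 5)(μ - 1)(μ + 2).
Roots (with multiplicity): -2, 1, 5.

-2, 1, 5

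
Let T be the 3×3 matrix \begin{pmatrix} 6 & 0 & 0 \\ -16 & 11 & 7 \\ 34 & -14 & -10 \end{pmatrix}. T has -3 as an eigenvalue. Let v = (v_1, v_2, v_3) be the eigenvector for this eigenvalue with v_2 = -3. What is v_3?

6

T + 3I = [[9, 0, 0], [-16, 14, 7], [34, -14, -7]].
Solving (T + 3I)v = 0 gives the eigenspace spanned by (0, -3, 6).
With v_2 = -3, v = (0, -3, 6), so v_3 = 6.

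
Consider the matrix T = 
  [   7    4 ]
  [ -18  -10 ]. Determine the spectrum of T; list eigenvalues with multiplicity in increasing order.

Characteristic polynomial: p(λ) = λ^2 + 3λ + 2 = (λ + 1)(λ + 2).
Roots (with multiplicity): -2, -1.

-2, -1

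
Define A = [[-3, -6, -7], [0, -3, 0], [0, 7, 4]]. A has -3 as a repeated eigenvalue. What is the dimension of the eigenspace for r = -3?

A + 3I = [[0, -6, -7], [0, 0, 0], [0, 7, 7]].
This matrix has rank 2, so its null space has dimension 3 − 2 = 1.

1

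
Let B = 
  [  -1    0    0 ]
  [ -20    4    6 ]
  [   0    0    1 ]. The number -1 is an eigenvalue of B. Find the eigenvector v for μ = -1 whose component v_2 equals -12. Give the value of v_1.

B + 1I = [[0, 0, 0], [-20, 5, 6], [0, 0, 2]].
Solving (B + 1I)v = 0 gives the eigenspace spanned by (-3, -12, 0).
With v_2 = -12, v = (-3, -12, 0), so v_1 = -3.

-3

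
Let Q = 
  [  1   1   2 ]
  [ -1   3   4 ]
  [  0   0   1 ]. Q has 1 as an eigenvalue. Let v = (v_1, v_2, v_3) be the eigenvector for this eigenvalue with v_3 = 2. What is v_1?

Q − 1I = [[0, 1, 2], [-1, 2, 4], [0, 0, 0]].
Solving (Q − 1I)v = 0 gives the eigenspace spanned by (0, -4, 2).
With v_3 = 2, v = (0, -4, 2), so v_1 = 0.

0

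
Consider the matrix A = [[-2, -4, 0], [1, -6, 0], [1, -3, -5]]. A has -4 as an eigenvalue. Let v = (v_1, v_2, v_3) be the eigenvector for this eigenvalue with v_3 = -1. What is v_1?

2

A + 4I = [[2, -4, 0], [1, -2, 0], [1, -3, -1]].
Solving (A + 4I)v = 0 gives the eigenspace spanned by (2, 1, -1).
With v_3 = -1, v = (2, 1, -1), so v_1 = 2.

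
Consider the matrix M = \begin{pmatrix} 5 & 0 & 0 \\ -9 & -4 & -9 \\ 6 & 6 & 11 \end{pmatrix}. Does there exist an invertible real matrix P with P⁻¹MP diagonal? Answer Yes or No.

Yes

Characteristic polynomial: p(μ) = μ^3 - 12μ^2 + 45μ - 50 = (μ - 5)^2(μ - 2).
μ = 5 has algebraic multiplicity 2; rank(M − 5I) = 1, so geometric multiplicity = 2.
Every eigenvalue has geometric = algebraic multiplicity, so M is diagonalizable.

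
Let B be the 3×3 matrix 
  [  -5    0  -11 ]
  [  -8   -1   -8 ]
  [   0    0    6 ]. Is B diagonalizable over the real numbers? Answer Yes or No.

Characteristic polynomial: p(s) = s^3 - 31s - 30 = (s - 6)(s + 1)(s + 5).
All 3 eigenvalues are distinct, so B is diagonalizable.

Yes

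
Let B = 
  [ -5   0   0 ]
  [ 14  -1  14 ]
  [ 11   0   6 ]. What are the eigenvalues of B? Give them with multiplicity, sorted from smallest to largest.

-5, -1, 6

Characteristic polynomial: p(s) = s^3 - 31s - 30 = (s - 6)(s + 1)(s + 5).
Roots (with multiplicity): -5, -1, 6.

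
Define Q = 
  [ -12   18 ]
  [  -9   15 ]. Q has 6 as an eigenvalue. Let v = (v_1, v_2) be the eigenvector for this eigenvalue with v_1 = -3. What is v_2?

-3

Q − 6I = [[-18, 18], [-9, 9]].
Solving (Q − 6I)v = 0 gives the eigenspace spanned by (-3, -3).
With v_1 = -3, v = (-3, -3), so v_2 = -3.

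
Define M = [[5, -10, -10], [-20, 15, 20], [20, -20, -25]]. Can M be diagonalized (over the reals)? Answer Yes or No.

Yes

Characteristic polynomial: p(s) = s^3 + 5s^2 - 25s - 125 = (s - 5)(s + 5)^2.
s = -5 has algebraic multiplicity 2; rank(M + 5I) = 1, so geometric multiplicity = 2.
Every eigenvalue has geometric = algebraic multiplicity, so M is diagonalizable.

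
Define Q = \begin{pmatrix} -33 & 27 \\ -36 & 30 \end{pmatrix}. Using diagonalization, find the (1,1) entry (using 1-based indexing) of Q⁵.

-31833

Characteristic polynomial: t^2 + 3t - 18 = (t - 3)(t + 6), so the eigenvalues are -6, 3.
t=-6: eigenvector (1, 1).
t=3: eigenvector (3, 4).
P = [[1, 3], [1, 4]], D = diag(-6, 3), P⁻¹ = [[4, -3], [-1, 1]].
Q⁵ = P·diag(-7776, 243)·P⁻¹ = [[-31833, 24057], [-32076, 24300]].
The requested entry is -31833.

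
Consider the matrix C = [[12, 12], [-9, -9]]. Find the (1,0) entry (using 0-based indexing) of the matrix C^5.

-729

Characteristic polynomial: t^2 - 3t = t(t - 3), so the eigenvalues are 0, 3.
t=3: eigenvector (4, -3).
t=0: eigenvector (-1, 1).
P = [[4, -1], [-3, 1]], D = diag(3, 0), P⁻¹ = [[1, 1], [3, 4]].
C⁵ = P·diag(243, 0)·P⁻¹ = [[972, 972], [-729, -729]].
The requested entry is -729.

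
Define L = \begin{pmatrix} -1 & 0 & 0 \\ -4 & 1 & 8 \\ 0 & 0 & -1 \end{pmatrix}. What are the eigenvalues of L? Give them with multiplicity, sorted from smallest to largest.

-1, -1, 1

Characteristic polynomial: p(μ) = μ^3 + μ^2 - μ - 1 = (μ - 1)(μ + 1)^2.
Roots (with multiplicity): -1, -1, 1.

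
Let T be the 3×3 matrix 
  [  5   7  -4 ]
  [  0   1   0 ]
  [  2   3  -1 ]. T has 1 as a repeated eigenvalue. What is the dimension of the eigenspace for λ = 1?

T − 1I = [[4, 7, -4], [0, 0, 0], [2, 3, -2]].
This matrix has rank 2, so its null space has dimension 3 − 2 = 1.

1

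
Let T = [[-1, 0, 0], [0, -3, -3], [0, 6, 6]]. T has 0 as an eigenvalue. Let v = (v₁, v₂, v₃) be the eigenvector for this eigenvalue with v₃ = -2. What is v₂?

T = [[-1, 0, 0], [0, -3, -3], [0, 6, 6]].
Solving (T)v = 0 gives the eigenspace spanned by (0, 2, -2).
With v₃ = -2, v = (0, 2, -2), so v₂ = 2.

2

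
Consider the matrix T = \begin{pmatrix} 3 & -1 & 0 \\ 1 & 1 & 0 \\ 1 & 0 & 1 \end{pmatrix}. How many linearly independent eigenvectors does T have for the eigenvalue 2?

T − 2I = [[1, -1, 0], [1, -1, 0], [1, 0, -1]].
This matrix has rank 2, so its null space has dimension 3 − 2 = 1.

1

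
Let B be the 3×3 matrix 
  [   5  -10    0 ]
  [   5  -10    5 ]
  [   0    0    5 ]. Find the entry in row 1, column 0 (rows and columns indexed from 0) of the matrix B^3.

Characteristic polynomial: s^3 - 25s = s(s - 5)(s + 5), so the eigenvalues are -5, 0, 5.
s=5: eigenvector (-1, 0, 1).
s=-5: eigenvector (1, 1, 0).
s=0: eigenvector (2, 1, 0).
P = [[-1, 1, 2], [0, 1, 1], [1, 0, 0]], D = diag(5, -5, 0), P⁻¹ = [[0, 0, 1], [-1, 2, -1], [1, -1, 1]].
B³ = P·diag(125, -125, 0)·P⁻¹ = [[125, -250, 0], [125, -250, 125], [0, 0, 125]].
The requested entry is 125.

125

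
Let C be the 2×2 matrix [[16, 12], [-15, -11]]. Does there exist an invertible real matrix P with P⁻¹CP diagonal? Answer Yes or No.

Characteristic polynomial: p(r) = r^2 - 5r + 4 = (r - 4)(r - 1).
All 2 eigenvalues are distinct, so C is diagonalizable.

Yes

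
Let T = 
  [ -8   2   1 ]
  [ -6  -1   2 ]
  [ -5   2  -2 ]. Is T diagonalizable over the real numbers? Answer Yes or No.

No

Characteristic polynomial: p(r) = r^3 + 11r^2 + 39r + 45 = (r + 3)^2(r + 5).
r = -3 has algebraic multiplicity 2; rank(T + 3I) = 2, so geometric multiplicity = 1.
Geometric multiplicity < algebraic multiplicity, so T is not diagonalizable.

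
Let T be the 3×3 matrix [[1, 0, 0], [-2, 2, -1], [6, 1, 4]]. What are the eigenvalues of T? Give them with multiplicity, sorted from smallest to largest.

1, 3, 3

Characteristic polynomial: p(s) = s^3 - 7s^2 + 15s - 9 = (s - 3)^2(s - 1).
Roots (with multiplicity): 1, 3, 3.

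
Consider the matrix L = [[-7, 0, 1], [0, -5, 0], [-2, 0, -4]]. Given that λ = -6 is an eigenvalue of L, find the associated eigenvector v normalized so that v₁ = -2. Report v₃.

L + 6I = [[-1, 0, 1], [0, 1, 0], [-2, 0, 2]].
Solving (L + 6I)v = 0 gives the eigenspace spanned by (-2, 0, -2).
With v₁ = -2, v = (-2, 0, -2), so v₃ = -2.

-2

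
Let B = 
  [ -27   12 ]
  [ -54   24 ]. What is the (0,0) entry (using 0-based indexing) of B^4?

729

Characteristic polynomial: r^2 + 3r = r(r + 3), so the eigenvalues are -3, 0.
r=-3: eigenvector (1, 2).
r=0: eigenvector (4, 9).
P = [[1, 4], [2, 9]], D = diag(-3, 0), P⁻¹ = [[9, -4], [-2, 1]].
B⁴ = P·diag(81, 0)·P⁻¹ = [[729, -324], [1458, -648]].
The requested entry is 729.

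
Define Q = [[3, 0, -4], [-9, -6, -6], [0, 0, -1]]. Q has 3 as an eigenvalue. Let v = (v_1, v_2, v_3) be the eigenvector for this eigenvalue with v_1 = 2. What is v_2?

-2

Q − 3I = [[0, 0, -4], [-9, -9, -6], [0, 0, -4]].
Solving (Q − 3I)v = 0 gives the eigenspace spanned by (2, -2, 0).
With v_1 = 2, v = (2, -2, 0), so v_2 = -2.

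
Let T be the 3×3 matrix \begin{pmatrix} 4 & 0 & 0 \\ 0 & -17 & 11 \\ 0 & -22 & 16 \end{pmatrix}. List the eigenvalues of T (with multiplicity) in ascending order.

-6, 4, 5

Characteristic polynomial: p(s) = s^3 - 3s^2 - 34s + 120 = (s - 5)(s - 4)(s + 6).
Roots (with multiplicity): -6, 4, 5.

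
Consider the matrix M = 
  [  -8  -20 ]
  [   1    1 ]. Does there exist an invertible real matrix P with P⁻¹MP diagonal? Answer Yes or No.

Characteristic polynomial: p(r) = r^2 + 7r + 12 = (r + 3)(r + 4).
All 2 eigenvalues are distinct, so M is diagonalizable.

Yes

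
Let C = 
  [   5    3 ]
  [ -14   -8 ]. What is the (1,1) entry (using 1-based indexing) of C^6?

-377

Characteristic polynomial: μ^2 + 3μ + 2 = (μ + 1)(μ + 2), so the eigenvalues are -2, -1.
μ=-2: eigenvector (-3, 7).
μ=-1: eigenvector (1, -2).
P = [[-3, 1], [7, -2]], D = diag(-2, -1), P⁻¹ = [[2, 1], [7, 3]].
C⁶ = P·diag(64, 1)·P⁻¹ = [[-377, -189], [882, 442]].
The requested entry is -377.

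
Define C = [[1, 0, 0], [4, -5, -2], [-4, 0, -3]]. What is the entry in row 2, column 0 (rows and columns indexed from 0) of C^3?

-28

Characteristic polynomial: μ^3 + 7μ^2 + 7μ - 15 = (μ - 1)(μ + 3)(μ + 5), so the eigenvalues are -5, -3, 1.
μ=1: eigenvector (1, 1, -1).
μ=-5: eigenvector (0, 1, 0).
μ=-3: eigenvector (0, -1, 1).
P = [[1, 0, 0], [1, 1, -1], [-1, 0, 1]], D = diag(1, -5, -3), P⁻¹ = [[1, 0, 0], [0, 1, 1], [1, 0, 1]].
C³ = P·diag(1, -125, -27)·P⁻¹ = [[1, 0, 0], [28, -125, -98], [-28, 0, -27]].
The requested entry is -28.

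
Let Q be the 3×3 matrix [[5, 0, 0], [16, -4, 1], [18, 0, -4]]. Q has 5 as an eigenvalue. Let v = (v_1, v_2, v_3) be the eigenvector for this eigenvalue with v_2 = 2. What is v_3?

2

Q − 5I = [[0, 0, 0], [16, -9, 1], [18, 0, -9]].
Solving (Q − 5I)v = 0 gives the eigenspace spanned by (1, 2, 2).
With v_2 = 2, v = (1, 2, 2), so v_3 = 2.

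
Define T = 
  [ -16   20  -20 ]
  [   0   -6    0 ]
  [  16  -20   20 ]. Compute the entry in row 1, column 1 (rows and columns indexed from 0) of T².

36

Characteristic polynomial: r^3 + 2r^2 - 24r = r(r - 4)(r + 6), so the eigenvalues are -6, 0, 4.
r=0: eigenvector (5, 0, -4).
r=-6: eigenvector (-2, 1, 2).
r=4: eigenvector (-1, 0, 1).
P = [[5, -2, -1], [0, 1, 0], [-4, 2, 1]], D = diag(0, -6, 4), P⁻¹ = [[1, 0, 1], [0, 1, 0], [4, -2, 5]].
T² = P·diag(0, 36, 16)·P⁻¹ = [[-64, -40, -80], [0, 36, 0], [64, 40, 80]].
The requested entry is 36.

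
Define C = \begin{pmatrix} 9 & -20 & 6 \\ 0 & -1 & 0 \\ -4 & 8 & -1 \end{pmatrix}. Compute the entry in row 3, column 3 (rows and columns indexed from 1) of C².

Characteristic polynomial: s^3 - 7s^2 + 7s + 15 = (s - 5)(s - 3)(s + 1), so the eigenvalues are -1, 3, 5.
s=3: eigenvector (-1, 0, 1).
s=-1: eigenvector (2, 1, 0).
s=5: eigenvector (3, 0, -2).
P = [[-1, 2, 3], [0, 1, 0], [1, 0, -2]], D = diag(3, -1, 5), P⁻¹ = [[2, -4, 3], [0, 1, 0], [1, -2, 1]].
C² = P·diag(9, 1, 25)·P⁻¹ = [[57, -112, 48], [0, 1, 0], [-32, 64, -23]].
The requested entry is -23.

-23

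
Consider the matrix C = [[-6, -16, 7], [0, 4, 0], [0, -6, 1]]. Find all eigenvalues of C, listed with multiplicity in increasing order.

Characteristic polynomial: p(λ) = λ^3 + λ^2 - 26λ + 24 = (λ - 4)(λ - 1)(λ + 6).
Roots (with multiplicity): -6, 1, 4.

-6, 1, 4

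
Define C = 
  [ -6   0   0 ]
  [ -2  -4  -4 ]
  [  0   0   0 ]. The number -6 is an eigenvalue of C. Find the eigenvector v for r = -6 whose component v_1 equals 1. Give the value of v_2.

1

C + 6I = [[0, 0, 0], [-2, 2, -4], [0, 0, 6]].
Solving (C + 6I)v = 0 gives the eigenspace spanned by (1, 1, 0).
With v_1 = 1, v = (1, 1, 0), so v_2 = 1.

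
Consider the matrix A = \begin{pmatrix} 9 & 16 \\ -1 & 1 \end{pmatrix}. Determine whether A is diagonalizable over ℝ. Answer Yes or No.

No

Characteristic polynomial: p(r) = r^2 - 10r + 25 = (r - 5)^2.
r = 5 has algebraic multiplicity 2; rank(A − 5I) = 1, so geometric multiplicity = 1.
Geometric multiplicity < algebraic multiplicity, so A is not diagonalizable.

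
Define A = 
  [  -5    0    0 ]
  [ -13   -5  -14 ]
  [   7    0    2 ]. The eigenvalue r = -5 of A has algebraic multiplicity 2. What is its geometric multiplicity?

1

A + 5I = [[0, 0, 0], [-13, 0, -14], [7, 0, 7]].
This matrix has rank 2, so its null space has dimension 3 − 2 = 1.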